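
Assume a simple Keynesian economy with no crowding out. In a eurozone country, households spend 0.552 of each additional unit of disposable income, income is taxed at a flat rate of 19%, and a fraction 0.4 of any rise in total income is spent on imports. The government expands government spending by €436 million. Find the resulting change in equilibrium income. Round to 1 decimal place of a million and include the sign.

+€457.6 million

Spending multiplier = 1/(1 − c(1−t) + m) = 1/(1 − 0.552×0.81 + 0.4) = 1/0.95288 ≈ 1.049.
ΔY = k × ΔG = (+€436 million) / 0.95288 ≈ +€457.6 million.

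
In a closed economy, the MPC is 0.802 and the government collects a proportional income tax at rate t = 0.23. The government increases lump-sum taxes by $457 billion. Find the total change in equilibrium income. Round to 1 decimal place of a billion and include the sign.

−$958.3 billion

A lump-sum tax change of +$457 billion shifts disposable income by −$457 billion; first-round consumption changes by −c × ΔT = −0.802 × (+$457 billion) = −$366.514 billion.
Expenditure multiplier = 1/(1 − c(1−t)) = 1/(1 − 0.802×0.77) = 1/0.38246 ≈ 2.615.
The tax multiplier is −c × k ≈ −2.097, so ΔY = k × (−c·ΔT) = (−$366.514 billion) / 0.38246 ≈ −$958.3 billion.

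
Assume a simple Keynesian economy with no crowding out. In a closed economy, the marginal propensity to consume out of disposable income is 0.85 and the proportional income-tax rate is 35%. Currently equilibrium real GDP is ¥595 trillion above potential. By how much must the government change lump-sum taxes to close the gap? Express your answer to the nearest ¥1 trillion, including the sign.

Spending multiplier = 1/(1 − c(1−t)) = 1/(1 − 0.85×0.65) = 1/0.4475 ≈ 2.235.
Tax multiplier = −c·k = −0.85/0.4475 ≈ −1.899. Need ΔY = −¥595 trillion, so ΔT = ΔY/(−c·k) = −(−¥595 trillion) × 0.4475 / 0.85 ≈ +¥313 trillion.
The government should raise lump-sum taxes by ¥313 trillion.

+¥313 trillion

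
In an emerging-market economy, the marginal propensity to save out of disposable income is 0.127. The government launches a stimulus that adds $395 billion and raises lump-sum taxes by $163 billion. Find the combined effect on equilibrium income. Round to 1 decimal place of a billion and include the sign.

+$1,989.8 billion

MPC = 1 − MPS = 1 − 0.127 = 0.873.
Expenditure multiplier = 1/(1 − MPC) = 1/(1 − 0.873) = 1/0.127 ≈ 7.874.
ΔG contributes k·ΔG = (+$395 billion) / 0.127 ≈ +$3,110.2 billion.
ΔT of +$163 billion changes first-round spending by −c·ΔT = −$142.299 billion, contributing k·(−c·ΔT) = (−$142.299 billion) / 0.127 ≈ −$1,120.5 billion.
Net ΔY = k(ΔG − c·ΔT) = (+$252.701 billion) / 0.127 ≈ +$1,989.8 billion.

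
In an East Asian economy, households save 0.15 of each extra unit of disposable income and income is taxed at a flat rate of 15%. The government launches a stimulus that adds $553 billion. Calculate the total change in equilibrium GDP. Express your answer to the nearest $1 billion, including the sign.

+$1,993 billion

MPC = 1 − MPS = 1 − 0.15 = 0.85.
Expenditure multiplier = 1/(1 − c(1−t)) = 1/(1 − 0.85×0.85) = 1/0.2775 ≈ 3.604.
ΔY = k × ΔG = (+$553 billion) / 0.2775 ≈ +$1,993 billion.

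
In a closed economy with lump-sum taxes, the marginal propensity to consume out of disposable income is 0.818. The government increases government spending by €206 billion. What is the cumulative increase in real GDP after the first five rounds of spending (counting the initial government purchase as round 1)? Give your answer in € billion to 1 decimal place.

€717.3 billion

Round 1 adds ΔG = €206 billion; each later round is MPC = 0.818 times the previous.
After 5 rounds: 206 + 168.508 + 137.839544 + 112.752746992 + 92.231747039456 = ΔG·(1 − c^5)/(1 − c) = 206 × (1 − 0.366240626593568)/0.182 ≈ €717.3 billion.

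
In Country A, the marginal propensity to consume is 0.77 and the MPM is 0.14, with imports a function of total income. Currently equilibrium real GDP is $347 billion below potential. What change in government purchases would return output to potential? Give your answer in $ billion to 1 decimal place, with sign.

Spending multiplier = 1/(1 − c + m) = 1/(1 − 0.77 + 0.14) = 1/0.37 ≈ 2.703.
Need ΔY = +$347 billion, so ΔG = ΔY/k = (+$347 billion) × 0.37 ≈ +$128.4 billion.
The government should increase government purchases by $128.4 billion.

+$128.4 billion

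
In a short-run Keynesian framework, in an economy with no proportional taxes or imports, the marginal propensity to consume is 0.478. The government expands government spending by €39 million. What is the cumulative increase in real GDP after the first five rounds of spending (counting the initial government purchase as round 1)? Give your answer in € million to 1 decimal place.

Round 1 adds ΔG = €39 million; each later round is MPC = 0.478 times the previous.
After 5 rounds: 39 + 18.642 + 8.910876 + 4.259398728 + 2.035992591984 = ΔG·(1 − c^5)/(1 − c) = 39 × (1 − 0.024953960486368)/0.522 ≈ €72.8 million.

€72.8 million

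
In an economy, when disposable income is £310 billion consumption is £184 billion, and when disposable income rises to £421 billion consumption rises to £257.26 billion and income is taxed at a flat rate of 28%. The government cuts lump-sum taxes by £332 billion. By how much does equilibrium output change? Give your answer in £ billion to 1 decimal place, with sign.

MPC = ΔC/ΔYd = (257.26 − 184)/(421 − 310) = 73.26/111 = 0.66.
A lump-sum tax change of −£332 billion shifts disposable income by +£332 billion; first-round consumption changes by −c × ΔT = −0.66 × (−£332 billion) = +£219.12 billion.
Expenditure multiplier = 1/(1 − c(1−t)) = 1/(1 − 0.66×0.72) = 1/0.5248 ≈ 1.905.
The tax multiplier is −c × k ≈ −1.258, so ΔY = k × (−c·ΔT) = (+£219.12 billion) / 0.5248 ≈ +£417.5 billion.

+£417.5 billion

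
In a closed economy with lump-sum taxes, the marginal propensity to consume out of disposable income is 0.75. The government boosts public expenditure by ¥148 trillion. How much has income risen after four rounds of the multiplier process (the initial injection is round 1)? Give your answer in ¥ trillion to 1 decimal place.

¥404.7 trillion

Round 1 adds ΔG = ¥148 trillion; each later round is MPC = 0.75 times the previous.
After 4 rounds: 148 + 111 + 83.25 + 62.4375 = ΔG·(1 − c^4)/(1 − c) = 148 × (1 − 0.31640625)/0.25 ≈ ¥404.7 trillion.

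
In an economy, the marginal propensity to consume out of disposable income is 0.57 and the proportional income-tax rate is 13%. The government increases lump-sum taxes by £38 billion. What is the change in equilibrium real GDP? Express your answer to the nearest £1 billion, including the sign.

−£43 billion

A lump-sum tax change of +£38 billion shifts disposable income by −£38 billion; first-round consumption changes by −c × ΔT = −0.57 × (+£38 billion) = −£21.66 billion.
Expenditure multiplier = 1/(1 − c(1−t)) = 1/(1 − 0.57×0.87) = 1/0.5041 ≈ 1.984.
The tax multiplier is −c × k ≈ −1.131, so ΔY = k × (−c·ΔT) = (−£21.66 billion) / 0.5041 ≈ −£43 billion.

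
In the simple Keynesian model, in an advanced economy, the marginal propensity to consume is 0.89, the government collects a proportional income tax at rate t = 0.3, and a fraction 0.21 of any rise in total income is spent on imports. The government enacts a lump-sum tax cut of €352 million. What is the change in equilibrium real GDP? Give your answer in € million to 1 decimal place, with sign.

A lump-sum tax change of −€352 million shifts disposable income by +€352 million; first-round consumption changes by −c × ΔT = −0.89 × (−€352 million) = +€313.28 million.
Expenditure multiplier = 1/(1 − c(1−t) + m) = 1/(1 − 0.89×0.7 + 0.21) = 1/0.587 ≈ 1.704.
The tax multiplier is −c × k ≈ −1.516, so ΔY = k × (−c·ΔT) = (+€313.28 million) / 0.587 ≈ +€533.7 million.

+€533.7 million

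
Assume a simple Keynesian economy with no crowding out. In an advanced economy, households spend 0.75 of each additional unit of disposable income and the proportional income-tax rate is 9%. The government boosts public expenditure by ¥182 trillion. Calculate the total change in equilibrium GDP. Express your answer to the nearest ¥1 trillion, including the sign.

Government-spending multiplier = 1/(1 − c(1−t)) = 1/(1 − 0.75×0.91) = 1/0.3175 ≈ 3.15.
ΔY = k × ΔG = (+¥182 trillion) / 0.3175 ≈ +¥573 trillion.

+¥573 trillion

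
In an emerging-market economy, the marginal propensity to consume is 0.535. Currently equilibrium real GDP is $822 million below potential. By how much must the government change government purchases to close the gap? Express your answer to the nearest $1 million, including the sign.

+$382 million

Spending multiplier = 1/(1 − MPC) = 1/(1 − 0.535) = 1/0.465 ≈ 2.151.
Need ΔY = +$822 million, so ΔG = ΔY/k = (+$822 million) × 0.465 ≈ +$382 million.
The government should increase government purchases by $382 million.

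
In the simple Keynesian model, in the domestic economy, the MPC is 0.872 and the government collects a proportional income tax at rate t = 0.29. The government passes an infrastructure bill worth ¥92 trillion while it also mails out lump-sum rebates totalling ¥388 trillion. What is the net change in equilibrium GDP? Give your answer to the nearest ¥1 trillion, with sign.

+¥1,130 trillion

Expenditure multiplier = 1/(1 − c(1−t)) = 1/(1 − 0.872×0.71) = 1/0.38088 ≈ 2.625.
ΔG contributes k·ΔG = (+¥92 trillion) / 0.38088 ≈ +¥241.5 trillion.
ΔT of −¥388 trillion changes first-round spending by −c·ΔT = +¥338.336 trillion, contributing k·(−c·ΔT) = (+¥338.336 trillion) / 0.38088 ≈ +¥888.3 trillion.
Net ΔY = k(ΔG − c·ΔT) = (+¥430.336 trillion) / 0.38088 ≈ +¥1,130 trillion.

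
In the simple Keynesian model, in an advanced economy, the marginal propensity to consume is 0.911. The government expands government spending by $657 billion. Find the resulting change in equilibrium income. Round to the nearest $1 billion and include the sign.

Expenditure multiplier = 1/(1 − MPC) = 1/(1 − 0.911) = 1/0.089 ≈ 11.236.
ΔY = k × ΔG = (+$657 billion) / 0.089 ≈ +$7,382 billion.

+$7,382 billion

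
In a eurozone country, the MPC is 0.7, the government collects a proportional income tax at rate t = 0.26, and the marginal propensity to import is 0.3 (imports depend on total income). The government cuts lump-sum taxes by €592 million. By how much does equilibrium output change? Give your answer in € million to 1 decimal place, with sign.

A lump-sum tax change of −€592 million shifts disposable income by +€592 million; first-round consumption changes by −c × ΔT = −0.7 × (−€592 million) = +€414.4 million.
Expenditure multiplier = 1/(1 − c(1−t) + m) = 1/(1 − 0.7×0.74 + 0.3) = 1/0.782 ≈ 1.279.
The tax multiplier is −c × k ≈ −0.895, so ΔY = k × (−c·ΔT) = (+€414.4 million) / 0.782 ≈ +€529.9 million.

+€529.9 million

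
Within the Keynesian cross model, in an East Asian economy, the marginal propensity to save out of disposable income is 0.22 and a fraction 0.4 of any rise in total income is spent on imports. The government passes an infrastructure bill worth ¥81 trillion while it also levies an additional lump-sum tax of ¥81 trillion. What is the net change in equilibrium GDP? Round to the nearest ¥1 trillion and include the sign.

MPC = 1 − MPS = 1 − 0.22 = 0.78.
Expenditure multiplier = 1/(1 − c + m) = 1/(1 − 0.78 + 0.4) = 1/0.62 ≈ 1.613.
ΔG contributes k·ΔG = (+¥81 trillion) / 0.62 ≈ +¥130.6 trillion.
ΔT of +¥81 trillion changes first-round spending by −c·ΔT = −¥63.18 trillion, contributing k·(−c·ΔT) = (−¥63.18 trillion) / 0.62 ≈ −¥101.9 trillion.
Net ΔY = k(ΔG − c·ΔT) = (+¥17.82 trillion) / 0.62 ≈ +¥29 trillion.

+¥29 trillion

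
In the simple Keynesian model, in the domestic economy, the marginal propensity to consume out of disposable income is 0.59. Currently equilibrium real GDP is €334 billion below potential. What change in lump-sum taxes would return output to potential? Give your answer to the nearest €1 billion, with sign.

−€232 billion

Spending multiplier = 1/(1 − MPC) = 1/(1 − 0.59) = 1/0.41 ≈ 2.439.
Tax multiplier = −c·k = −0.59/0.41 ≈ −1.439. Need ΔY = +€334 billion, so ΔT = ΔY/(−c·k) = −(+€334 billion) × 0.41 / 0.59 ≈ −€232 billion.
The government should cut lump-sum taxes by €232 billion.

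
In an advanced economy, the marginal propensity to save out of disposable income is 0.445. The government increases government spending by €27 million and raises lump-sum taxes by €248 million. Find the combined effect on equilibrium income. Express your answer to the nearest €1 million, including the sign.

−€249 million

MPC = 1 − MPS = 1 − 0.445 = 0.555.
Expenditure multiplier = 1/(1 − MPC) = 1/(1 − 0.555) = 1/0.445 ≈ 2.247.
ΔG contributes k·ΔG = (+€27 million) / 0.445 ≈ +€60.7 million.
ΔT of +€248 million changes first-round spending by −c·ΔT = −€137.64 million, contributing k·(−c·ΔT) = (−€137.64 million) / 0.445 ≈ −€309.3 million.
Net ΔY = k(ΔG − c·ΔT) = (−€110.64 million) / 0.445 ≈ −€249 million.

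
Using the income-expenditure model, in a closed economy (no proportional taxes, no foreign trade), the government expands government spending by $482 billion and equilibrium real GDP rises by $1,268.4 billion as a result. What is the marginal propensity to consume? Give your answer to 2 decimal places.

Implied spending multiplier k = ΔY/ΔG = 1,268.4/482 ≈ 2.6315.
Since k = 1/(1 − MPC), MPC = 1 − 1/k = 1 − ΔG/ΔY = 1 − 482/1,268.4 ≈ 0.62.

0.62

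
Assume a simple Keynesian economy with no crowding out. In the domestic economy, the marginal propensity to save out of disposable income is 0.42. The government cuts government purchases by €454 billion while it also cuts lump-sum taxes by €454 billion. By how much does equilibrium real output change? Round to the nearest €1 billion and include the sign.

MPC = 1 − MPS = 1 − 0.42 = 0.58.
Expenditure multiplier = 1/(1 − MPC) = 1/(1 − 0.58) = 1/0.42 ≈ 2.381.
ΔG contributes k·ΔG = (−€454 billion) / 0.42 ≈ −€1,081 billion.
ΔT of −€454 billion changes first-round spending by −c·ΔT = +€263.32 billion, contributing k·(−c·ΔT) = (+€263.32 billion) / 0.42 ≈ +€627 billion.
With ΔG = ΔT and no other leakages, the balanced-budget multiplier is 1, so ΔY = ΔG = −€454 billion.

−€454 billion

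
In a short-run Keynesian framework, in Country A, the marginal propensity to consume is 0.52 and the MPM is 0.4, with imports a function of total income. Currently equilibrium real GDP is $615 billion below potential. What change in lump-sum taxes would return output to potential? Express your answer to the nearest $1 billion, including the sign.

Spending multiplier = 1/(1 − c + m) = 1/(1 − 0.52 + 0.4) = 1/0.88 ≈ 1.136.
Tax multiplier = −c·k = −0.52/0.88 ≈ −0.591. Need ΔY = +$615 billion, so ΔT = ΔY/(−c·k) = −(+$615 billion) × 0.88 / 0.52 ≈ −$1,041 billion.
The government should cut lump-sum taxes by $1,041 billion.

−$1,041 billion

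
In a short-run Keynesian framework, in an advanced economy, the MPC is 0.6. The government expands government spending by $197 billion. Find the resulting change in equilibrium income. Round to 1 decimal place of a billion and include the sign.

+$492.5 billion

Government-spending multiplier = 1/(1 − MPC) = 1/(1 − 0.6) = 1/0.4 = 2.5.
ΔY = k × ΔG = (+$197 billion) / 0.4 = +$492.5 billion.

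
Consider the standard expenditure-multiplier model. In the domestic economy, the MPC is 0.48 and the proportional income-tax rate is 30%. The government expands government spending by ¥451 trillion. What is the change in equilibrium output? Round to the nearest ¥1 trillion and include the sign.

+¥679 trillion

Expenditure multiplier = 1/(1 − c(1−t)) = 1/(1 − 0.48×0.7) = 1/0.664 ≈ 1.506.
ΔY = k × ΔG = (+¥451 trillion) / 0.664 ≈ +¥679 trillion.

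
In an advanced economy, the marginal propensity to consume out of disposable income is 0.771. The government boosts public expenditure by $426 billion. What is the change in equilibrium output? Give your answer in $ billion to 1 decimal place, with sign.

+$1,860.3 billion

Spending multiplier = 1/(1 − MPC) = 1/(1 − 0.771) = 1/0.229 ≈ 4.367.
ΔY = k × ΔG = (+$426 billion) / 0.229 ≈ +$1,860.3 billion.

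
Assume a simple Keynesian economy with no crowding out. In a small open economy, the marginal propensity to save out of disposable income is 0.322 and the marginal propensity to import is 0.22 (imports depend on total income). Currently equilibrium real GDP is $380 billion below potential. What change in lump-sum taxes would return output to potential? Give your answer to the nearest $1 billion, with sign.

MPC = 1 − MPS = 1 − 0.322 = 0.678.
Spending multiplier = 1/(1 − c + m) = 1/(1 − 0.678 + 0.22) = 1/0.542 ≈ 1.845.
Tax multiplier = −c·k = −0.678/0.542 ≈ −1.251. Need ΔY = +$380 billion, so ΔT = ΔY/(−c·k) = −(+$380 billion) × 0.542 / 0.678 ≈ −$304 billion.
The government should cut lump-sum taxes by $304 billion.

−$304 billion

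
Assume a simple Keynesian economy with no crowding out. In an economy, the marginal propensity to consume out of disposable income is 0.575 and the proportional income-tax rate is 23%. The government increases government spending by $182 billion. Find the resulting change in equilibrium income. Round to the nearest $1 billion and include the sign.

Government-spending multiplier = 1/(1 − c(1−t)) = 1/(1 − 0.575×0.77) = 1/0.55725 ≈ 1.795.
ΔY = k × ΔG = (+$182 billion) / 0.55725 ≈ +$327 billion.

+$327 billion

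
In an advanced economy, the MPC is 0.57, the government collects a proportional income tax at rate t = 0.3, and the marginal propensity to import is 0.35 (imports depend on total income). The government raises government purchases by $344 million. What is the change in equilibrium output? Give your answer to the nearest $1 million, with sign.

+$362 million

Expenditure multiplier = 1/(1 − c(1−t) + m) = 1/(1 − 0.57×0.7 + 0.35) = 1/0.951 ≈ 1.052.
ΔY = k × ΔG = (+$344 million) / 0.951 ≈ +$362 million.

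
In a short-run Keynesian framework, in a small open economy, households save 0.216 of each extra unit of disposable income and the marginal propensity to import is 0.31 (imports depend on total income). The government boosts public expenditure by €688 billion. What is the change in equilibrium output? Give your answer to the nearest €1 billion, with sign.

MPC = 1 − MPS = 1 − 0.216 = 0.784.
Government-spending multiplier = 1/(1 − c + m) = 1/(1 − 0.784 + 0.31) = 1/0.526 ≈ 1.901.
ΔY = k × ΔG = (+€688 billion) / 0.526 ≈ +€1,308 billion.

+€1,308 billion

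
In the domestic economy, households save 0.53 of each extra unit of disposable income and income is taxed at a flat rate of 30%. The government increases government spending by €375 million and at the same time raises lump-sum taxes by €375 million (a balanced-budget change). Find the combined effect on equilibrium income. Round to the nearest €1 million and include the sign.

MPC = 1 − MPS = 1 − 0.53 = 0.47.
Expenditure multiplier = 1/(1 − c(1−t)) = 1/(1 − 0.47×0.7) = 1/0.671 ≈ 1.49.
ΔG contributes k·ΔG = (+€375 million) / 0.671 ≈ +€558.9 million.
ΔT of +€375 million changes first-round spending by −c·ΔT = −€176.25 million, contributing k·(−c·ΔT) = (−€176.25 million) / 0.671 ≈ −€262.7 million.
Net ΔY = k(ΔG − c·ΔT) = (+€198.75 million) / 0.671 ≈ +€296 million.

+€296 million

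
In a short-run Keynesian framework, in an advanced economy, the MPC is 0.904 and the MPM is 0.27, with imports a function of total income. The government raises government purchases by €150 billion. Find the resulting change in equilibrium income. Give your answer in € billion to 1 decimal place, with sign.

+€409.8 billion

Spending multiplier = 1/(1 − c + m) = 1/(1 − 0.904 + 0.27) = 1/0.366 ≈ 2.732.
ΔY = k × ΔG = (+€150 billion) / 0.366 ≈ +€409.8 billion.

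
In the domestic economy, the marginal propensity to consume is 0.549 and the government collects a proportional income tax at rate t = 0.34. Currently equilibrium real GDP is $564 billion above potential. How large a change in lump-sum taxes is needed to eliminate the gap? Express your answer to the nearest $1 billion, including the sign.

+$655 billion

Spending multiplier = 1/(1 − c(1−t)) = 1/(1 − 0.549×0.66) = 1/0.63766 ≈ 1.568.
Tax multiplier = −c·k = −0.549/0.63766 ≈ −0.861. Need ΔY = −$564 billion, so ΔT = ΔY/(−c·k) = −(−$564 billion) × 0.63766 / 0.549 ≈ +$655 billion.
The government should raise lump-sum taxes by $655 billion.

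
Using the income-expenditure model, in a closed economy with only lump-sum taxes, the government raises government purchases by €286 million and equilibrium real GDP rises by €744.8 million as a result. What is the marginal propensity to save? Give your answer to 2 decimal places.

Implied spending multiplier k = ΔY/ΔG = 744.8/286 ≈ 2.6042.
Since k = 1/(1 − MPC), MPC = 1 − 1/k = 1 − ΔG/ΔY = 1 − 286/744.8 ≈ 0.62.
MPS = 1 − MPC = 0.38.

0.38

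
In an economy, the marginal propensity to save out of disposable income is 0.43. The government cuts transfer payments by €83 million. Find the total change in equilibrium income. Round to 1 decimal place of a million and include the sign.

MPC = 1 − MPS = 1 − 0.43 = 0.57.
The transfer change shifts disposable income by −€83 million, so first-round consumption changes by c·ΔTR = 0.57 × (−€83 million) = −€47.31 million.
Expenditure multiplier = 1/(1 − MPC) = 1/(1 − 0.57) = 1/0.43 ≈ 2.326.
The transfer multiplier is c × k ≈ 1.326, so ΔY = k × (c·ΔTR) = (−€47.31 million) / 0.43 ≈ −€110 million.

−€110.0 million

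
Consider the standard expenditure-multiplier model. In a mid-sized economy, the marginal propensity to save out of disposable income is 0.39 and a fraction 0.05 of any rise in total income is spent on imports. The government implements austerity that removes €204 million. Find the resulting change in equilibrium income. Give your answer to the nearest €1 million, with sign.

−€464 million

MPC = 1 − MPS = 1 − 0.39 = 0.61.
Government-spending multiplier = 1/(1 − c + m) = 1/(1 − 0.61 + 0.05) = 1/0.44 ≈ 2.273.
ΔY = k × ΔG = (−€204 million) / 0.44 ≈ −€464 million.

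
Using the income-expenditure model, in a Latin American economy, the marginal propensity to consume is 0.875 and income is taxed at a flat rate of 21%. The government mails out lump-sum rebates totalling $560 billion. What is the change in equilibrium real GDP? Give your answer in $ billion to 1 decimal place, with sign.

A lump-sum tax change of −$560 billion shifts disposable income by +$560 billion; first-round consumption changes by −c × ΔT = −0.875 × (−$560 billion) = +$490 billion.
Expenditure multiplier = 1/(1 − c(1−t)) = 1/(1 − 0.875×0.79) = 1/0.30875 ≈ 3.239.
The tax multiplier is −c × k ≈ −2.834, so ΔY = k × (−c·ΔT) = (+$490 billion) / 0.30875 ≈ +$1,587 billion.

+$1,587.0 billion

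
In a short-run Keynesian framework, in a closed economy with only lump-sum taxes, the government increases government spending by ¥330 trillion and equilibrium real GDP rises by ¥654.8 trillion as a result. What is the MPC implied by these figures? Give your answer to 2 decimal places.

Implied spending multiplier k = ΔY/ΔG = 654.8/330 ≈ 1.9842.
Since k = 1/(1 − MPC), MPC = 1 − 1/k = 1 − ΔG/ΔY = 1 − 330/654.8 ≈ 0.50.

0.50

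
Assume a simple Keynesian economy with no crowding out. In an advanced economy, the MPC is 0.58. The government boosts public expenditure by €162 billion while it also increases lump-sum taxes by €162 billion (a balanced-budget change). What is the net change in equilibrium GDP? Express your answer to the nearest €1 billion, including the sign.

Expenditure multiplier = 1/(1 − MPC) = 1/(1 − 0.58) = 1/0.42 ≈ 2.381.
ΔG contributes k·ΔG = (+€162 billion) / 0.42 ≈ +€385.7 billion.
ΔT of +€162 billion changes first-round spending by −c·ΔT = −€93.96 billion, contributing k·(−c·ΔT) = (−€93.96 billion) / 0.42 ≈ −€223.7 billion.
With ΔG = ΔT and no other leakages, the balanced-budget multiplier is 1, so ΔY = ΔG = +€162 billion.

+€162 billion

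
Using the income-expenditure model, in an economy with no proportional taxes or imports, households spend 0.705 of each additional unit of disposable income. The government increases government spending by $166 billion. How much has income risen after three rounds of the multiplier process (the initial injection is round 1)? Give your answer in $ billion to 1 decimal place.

$365.5 billion

Round 1 adds ΔG = $166 billion; each later round is MPC = 0.705 times the previous.
After 3 rounds: 166 + 117.03 + 82.50615 = ΔG·(1 − c^3)/(1 − c) = 166 × (1 − 0.350402625)/0.295 ≈ $365.5 billion.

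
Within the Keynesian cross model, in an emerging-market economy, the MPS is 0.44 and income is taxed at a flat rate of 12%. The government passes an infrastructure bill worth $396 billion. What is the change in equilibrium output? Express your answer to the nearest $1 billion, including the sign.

MPC = 1 − MPS = 1 − 0.44 = 0.56.
Spending multiplier = 1/(1 − c(1−t)) = 1/(1 − 0.56×0.88) = 1/0.5072 ≈ 1.972.
ΔY = k × ΔG = (+$396 billion) / 0.5072 ≈ +$781 billion.

+$781 billion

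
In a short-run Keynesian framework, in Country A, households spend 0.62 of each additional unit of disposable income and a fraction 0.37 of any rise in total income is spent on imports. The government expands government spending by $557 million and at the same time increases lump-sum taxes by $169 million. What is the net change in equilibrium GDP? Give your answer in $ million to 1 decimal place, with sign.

Expenditure multiplier = 1/(1 − c + m) = 1/(1 − 0.62 + 0.37) = 1/0.75 ≈ 1.333.
ΔG contributes k·ΔG = (+$557 million) / 0.75 ≈ +$742.7 million.
ΔT of +$169 million changes first-round spending by −c·ΔT = −$104.78 million, contributing k·(−c·ΔT) = (−$104.78 million) / 0.75 ≈ −$139.7 million.
Net ΔY = k(ΔG − c·ΔT) = (+$452.22 million) / 0.75 ≈ +$603 million.

+$603.0 million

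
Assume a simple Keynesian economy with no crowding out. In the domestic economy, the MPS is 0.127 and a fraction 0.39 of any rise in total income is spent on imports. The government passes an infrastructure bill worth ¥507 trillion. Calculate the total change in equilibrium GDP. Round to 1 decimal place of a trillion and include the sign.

+¥980.7 trillion

MPC = 1 − MPS = 1 − 0.127 = 0.873.
Expenditure multiplier = 1/(1 − c + m) = 1/(1 − 0.873 + 0.39) = 1/0.517 ≈ 1.934.
ΔY = k × ΔG = (+¥507 trillion) / 0.517 ≈ +¥980.7 trillion.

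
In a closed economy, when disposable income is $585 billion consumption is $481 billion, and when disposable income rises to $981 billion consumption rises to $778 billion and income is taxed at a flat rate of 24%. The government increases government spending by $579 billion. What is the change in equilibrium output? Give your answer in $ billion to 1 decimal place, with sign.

+$1,346.5 billion

MPC = ΔC/ΔYd = (778 − 481)/(981 − 585) = 297/396 = 0.75.
Government-spending multiplier = 1/(1 − c(1−t)) = 1/(1 − 0.75×0.76) = 1/0.43 ≈ 2.326.
ΔY = k × ΔG = (+$579 billion) / 0.43 ≈ +$1,346.5 billion.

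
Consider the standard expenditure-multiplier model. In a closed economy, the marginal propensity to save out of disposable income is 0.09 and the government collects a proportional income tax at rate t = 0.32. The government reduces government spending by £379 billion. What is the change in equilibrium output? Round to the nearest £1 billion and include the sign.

−£994 billion

MPC = 1 − MPS = 1 − 0.09 = 0.91.
Government-spending multiplier = 1/(1 − c(1−t)) = 1/(1 − 0.91×0.68) = 1/0.3812 ≈ 2.623.
ΔY = k × ΔG = (−£379 billion) / 0.3812 ≈ −£994 billion.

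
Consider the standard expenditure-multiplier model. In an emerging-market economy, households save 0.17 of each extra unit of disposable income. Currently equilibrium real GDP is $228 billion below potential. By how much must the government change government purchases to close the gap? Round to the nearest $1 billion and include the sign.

+$39 billion

MPC = 1 − MPS = 1 − 0.17 = 0.83.
Spending multiplier = 1/(1 − MPC) = 1/(1 − 0.83) = 1/0.17 ≈ 5.882.
Need ΔY = +$228 billion, so ΔG = ΔY/k = (+$228 billion) × 0.17 ≈ +$39 billion.
The government should increase government purchases by $39 billion.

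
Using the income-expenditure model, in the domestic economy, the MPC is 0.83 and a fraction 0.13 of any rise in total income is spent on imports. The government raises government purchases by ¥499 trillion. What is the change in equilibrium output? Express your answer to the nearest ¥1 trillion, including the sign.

Government-spending multiplier = 1/(1 − c + m) = 1/(1 − 0.83 + 0.13) = 1/0.3 ≈ 3.333.
ΔY = k × ΔG = (+¥499 trillion) / 0.3 ≈ +¥1,663 trillion.

+¥1,663 trillion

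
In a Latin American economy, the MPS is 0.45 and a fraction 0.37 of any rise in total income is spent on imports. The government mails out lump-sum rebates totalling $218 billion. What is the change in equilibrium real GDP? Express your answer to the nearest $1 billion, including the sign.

+$146 billion

MPC = 1 − MPS = 1 − 0.45 = 0.55.
A lump-sum tax change of −$218 billion shifts disposable income by +$218 billion; first-round consumption changes by −c × ΔT = −0.55 × (−$218 billion) = +$119.9 billion.
Expenditure multiplier = 1/(1 − c + m) = 1/(1 − 0.55 + 0.37) = 1/0.82 ≈ 1.22.
The tax multiplier is −c × k ≈ −0.671, so ΔY = k × (−c·ΔT) = (+$119.9 billion) / 0.82 ≈ +$146 billion.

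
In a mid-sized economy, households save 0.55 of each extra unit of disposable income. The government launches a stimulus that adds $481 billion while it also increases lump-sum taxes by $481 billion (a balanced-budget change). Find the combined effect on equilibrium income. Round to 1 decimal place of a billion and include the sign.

+$481.0 billion

MPC = 1 − MPS = 1 − 0.55 = 0.45.
Expenditure multiplier = 1/(1 − MPC) = 1/(1 − 0.45) = 1/0.55 ≈ 1.818.
ΔG contributes k·ΔG = (+$481 billion) / 0.55 ≈ +$874.5 billion.
ΔT of +$481 billion changes first-round spending by −c·ΔT = −$216.45 billion, contributing k·(−c·ΔT) = (−$216.45 billion) / 0.55 ≈ −$393.5 billion.
With ΔG = ΔT and no other leakages, the balanced-budget multiplier is 1, so ΔY = ΔG = +$481 billion.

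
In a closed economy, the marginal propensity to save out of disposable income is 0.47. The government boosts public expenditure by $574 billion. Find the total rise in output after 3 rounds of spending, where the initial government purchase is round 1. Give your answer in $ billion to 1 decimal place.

MPC = 1 − MPS = 1 − 0.47 = 0.53.
Round 1 adds ΔG = $574 billion; each later round is MPC = 0.53 times the previous.
After 3 rounds: 574 + 304.22 + 161.2366 = ΔG·(1 − c^3)/(1 − c) = 574 × (1 − 0.148877)/0.47 ≈ $1,039.5 billion.

$1,039.5 billion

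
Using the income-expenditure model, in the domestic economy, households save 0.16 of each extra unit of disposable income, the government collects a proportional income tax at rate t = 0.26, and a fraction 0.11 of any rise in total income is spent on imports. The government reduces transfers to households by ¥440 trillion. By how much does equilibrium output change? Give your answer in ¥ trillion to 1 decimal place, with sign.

−¥756.8 trillion

MPC = 1 − MPS = 1 − 0.16 = 0.84.
The transfer change shifts disposable income by −¥440 trillion, so first-round consumption changes by c·ΔTR = 0.84 × (−¥440 trillion) = −¥369.6 trillion.
Expenditure multiplier = 1/(1 − c(1−t) + m) = 1/(1 − 0.84×0.74 + 0.11) = 1/0.4884 ≈ 2.048.
The transfer multiplier is c × k ≈ 1.72, so ΔY = k × (c·ΔTR) = (−¥369.6 trillion) / 0.4884 ≈ −¥756.8 trillion.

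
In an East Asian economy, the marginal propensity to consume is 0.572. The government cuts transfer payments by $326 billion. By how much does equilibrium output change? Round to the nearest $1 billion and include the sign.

The transfer change shifts disposable income by −$326 billion, so first-round consumption changes by c·ΔTR = 0.572 × (−$326 billion) = −$186.472 billion.
Expenditure multiplier = 1/(1 − MPC) = 1/(1 − 0.572) = 1/0.428 ≈ 2.336.
The transfer multiplier is c × k ≈ 1.336, so ΔY = k × (c·ΔTR) = (−$186.472 billion) / 0.428 ≈ −$436 billion.

−$436 billion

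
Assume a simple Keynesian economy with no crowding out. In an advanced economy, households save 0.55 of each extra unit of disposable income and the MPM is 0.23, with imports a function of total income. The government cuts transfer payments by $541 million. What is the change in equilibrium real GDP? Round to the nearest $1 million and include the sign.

−$312 million

MPC = 1 − MPS = 1 − 0.55 = 0.45.
The transfer change shifts disposable income by −$541 million, so first-round consumption changes by c·ΔTR = 0.45 × (−$541 million) = −$243.45 million.
Expenditure multiplier = 1/(1 − c + m) = 1/(1 − 0.45 + 0.23) = 1/0.78 ≈ 1.282.
The transfer multiplier is c × k ≈ 0.577, so ΔY = k × (c·ΔTR) = (−$243.45 million) / 0.78 ≈ −$312 million.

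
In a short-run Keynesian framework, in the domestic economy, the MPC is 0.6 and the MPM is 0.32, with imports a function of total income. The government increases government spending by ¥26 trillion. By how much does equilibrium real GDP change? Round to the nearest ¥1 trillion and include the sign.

Spending multiplier = 1/(1 − c + m) = 1/(1 − 0.6 + 0.32) = 1/0.72 ≈ 1.389.
ΔY = k × ΔG = (+¥26 trillion) / 0.72 ≈ +¥36 trillion.

+¥36 trillion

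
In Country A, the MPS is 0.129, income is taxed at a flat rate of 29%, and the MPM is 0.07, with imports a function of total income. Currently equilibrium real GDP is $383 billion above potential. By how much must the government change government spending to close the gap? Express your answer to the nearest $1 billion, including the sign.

−$173 billion

MPC = 1 − MPS = 1 − 0.129 = 0.871.
Spending multiplier = 1/(1 − c(1−t) + m) = 1/(1 − 0.871×0.71 + 0.07) = 1/0.45159 ≈ 2.214.
Need ΔY = −$383 billion, so ΔG = ΔY/k = (−$383 billion) × 0.45159 ≈ −$173 billion.
The government should cut government spending by $173 billion.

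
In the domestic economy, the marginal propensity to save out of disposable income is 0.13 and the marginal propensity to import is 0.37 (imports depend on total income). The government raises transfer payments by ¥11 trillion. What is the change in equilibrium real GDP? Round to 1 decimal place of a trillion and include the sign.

+¥19.1 trillion

MPC = 1 − MPS = 1 − 0.13 = 0.87.
The transfer change shifts disposable income by +¥11 trillion, so first-round consumption changes by c·ΔTR = 0.87 × (+¥11 trillion) = +¥9.57 trillion.
Expenditure multiplier = 1/(1 − c + m) = 1/(1 − 0.87 + 0.37) = 1/0.5 = 2.
The transfer multiplier is c × k = 1.74, so ΔY = k × (c·ΔTR) = (+¥9.57 trillion) / 0.5 ≈ +¥19.1 trillion.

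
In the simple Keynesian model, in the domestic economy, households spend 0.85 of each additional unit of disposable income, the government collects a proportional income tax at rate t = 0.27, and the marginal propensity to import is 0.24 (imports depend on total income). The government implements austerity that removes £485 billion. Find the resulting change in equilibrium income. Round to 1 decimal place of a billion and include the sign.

−£782.9 billion

Spending multiplier = 1/(1 − c(1−t) + m) = 1/(1 − 0.85×0.73 + 0.24) = 1/0.6195 ≈ 1.614.
ΔY = k × ΔG = (−£485 billion) / 0.6195 ≈ −£782.9 billion.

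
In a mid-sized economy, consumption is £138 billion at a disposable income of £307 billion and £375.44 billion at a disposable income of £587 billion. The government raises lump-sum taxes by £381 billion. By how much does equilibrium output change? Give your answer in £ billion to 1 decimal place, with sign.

MPC = ΔC/ΔYd = (375.44 − 138)/(587 − 307) = 237.44/280 = 0.848.
A lump-sum tax change of +£381 billion shifts disposable income by −£381 billion; first-round consumption changes by −c × ΔT = −0.848 × (+£381 billion) = −£323.088 billion.
Expenditure multiplier = 1/(1 − MPC) = 1/(1 − 0.848) = 1/0.152 ≈ 6.579.
The tax multiplier is −c × k ≈ −5.579, so ΔY = k × (−c·ΔT) = (−£323.088 billion) / 0.152 ≈ −£2,125.6 billion.

−£2,125.6 billion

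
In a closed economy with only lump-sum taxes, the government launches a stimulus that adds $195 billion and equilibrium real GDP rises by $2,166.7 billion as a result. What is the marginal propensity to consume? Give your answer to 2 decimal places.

0.91

Implied spending multiplier k = ΔY/ΔG = 2,166.7/195 ≈ 11.1113.
Since k = 1/(1 − MPC), MPC = 1 − 1/k = 1 − ΔG/ΔY = 1 − 195/2,166.7 ≈ 0.91.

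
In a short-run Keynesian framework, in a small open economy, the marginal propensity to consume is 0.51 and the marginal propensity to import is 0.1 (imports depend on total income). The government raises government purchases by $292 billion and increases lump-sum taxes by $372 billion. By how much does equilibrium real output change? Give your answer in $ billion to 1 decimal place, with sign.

Expenditure multiplier = 1/(1 − c + m) = 1/(1 − 0.51 + 0.1) = 1/0.59 ≈ 1.695.
ΔG contributes k·ΔG = (+$292 billion) / 0.59 ≈ +$494.9 billion.
ΔT of +$372 billion changes first-round spending by −c·ΔT = −$189.72 billion, contributing k·(−c·ΔT) = (−$189.72 billion) / 0.59 ≈ −$321.6 billion.
Net ΔY = k(ΔG − c·ΔT) = (+$102.28 billion) / 0.59 ≈ +$173.4 billion.

+$173.4 billion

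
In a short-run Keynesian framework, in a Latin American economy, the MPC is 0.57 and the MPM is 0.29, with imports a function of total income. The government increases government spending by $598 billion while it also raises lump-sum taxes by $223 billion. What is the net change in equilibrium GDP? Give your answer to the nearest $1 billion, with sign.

+$654 billion

Expenditure multiplier = 1/(1 − c + m) = 1/(1 − 0.57 + 0.29) = 1/0.72 ≈ 1.389.
ΔG contributes k·ΔG = (+$598 billion) / 0.72 ≈ +$830.6 billion.
ΔT of +$223 billion changes first-round spending by −c·ΔT = −$127.11 billion, contributing k·(−c·ΔT) = (−$127.11 billion) / 0.72 ≈ −$176.5 billion.
Net ΔY = k(ΔG − c·ΔT) = (+$470.89 billion) / 0.72 ≈ +$654 billion.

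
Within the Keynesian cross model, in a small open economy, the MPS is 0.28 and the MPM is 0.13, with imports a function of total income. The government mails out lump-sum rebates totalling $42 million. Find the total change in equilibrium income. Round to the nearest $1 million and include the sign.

+$74 million

MPC = 1 − MPS = 1 − 0.28 = 0.72.
A lump-sum tax change of −$42 million shifts disposable income by +$42 million; first-round consumption changes by −c × ΔT = −0.72 × (−$42 million) = +$30.24 million.
Expenditure multiplier = 1/(1 − c + m) = 1/(1 − 0.72 + 0.13) = 1/0.41 ≈ 2.439.
The tax multiplier is −c × k ≈ −1.756, so ΔY = k × (−c·ΔT) = (+$30.24 million) / 0.41 ≈ +$74 million.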